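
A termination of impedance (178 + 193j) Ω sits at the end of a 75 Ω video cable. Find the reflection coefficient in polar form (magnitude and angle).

Γ ≈ 0.687 ∠ 24.6°

Γ = (Z_L − Z_0)/(Z_L + Z_0) = (103 + j193)/(253 + j193)
|Γ| = 219/318 = 0.687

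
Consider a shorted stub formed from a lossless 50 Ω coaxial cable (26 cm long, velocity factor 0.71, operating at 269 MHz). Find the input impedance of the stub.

Z_in ≈ −j93.2 Ω

λ = v/f = 0.71·c / 269 MHz = 0.792 m
βl = 2π·l/λ = 2π × 0.328 = 118°
tan(βl) = -1.86
For a shorted stub, Z_in = jZ_0·tan(βl)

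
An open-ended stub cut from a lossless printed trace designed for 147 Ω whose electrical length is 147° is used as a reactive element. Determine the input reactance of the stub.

tan(βl) = -0.649
For an open-ended stub, Z_in = −jZ_0·cot(βl) = −jZ_0/tan(βl)

X_in ≈ 226 Ω (inductive)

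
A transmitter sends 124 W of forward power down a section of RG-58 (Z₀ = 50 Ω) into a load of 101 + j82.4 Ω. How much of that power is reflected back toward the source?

|Γ| = |(51 + j82.4)/(151 + j82.4)| = 0.563
|Γ|² = 0.317
P_refl = |Γ|²·P_inc = 39.4 W, P_del = (1 − |Γ|²)·P_inc = 84.6 W

P_reflected ≈ 39.4 W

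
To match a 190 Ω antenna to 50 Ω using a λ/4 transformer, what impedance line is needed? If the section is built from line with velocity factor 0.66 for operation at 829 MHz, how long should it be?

Z_qwt ≈ 97.5 Ω; length ≈ 5.97 cm

Z_qwt = √(Z_0·R_L) = √(50 × 190) = √9500
λ = 0.66·c/f = 0.239 m, so l = λ/4 = 0.0597 m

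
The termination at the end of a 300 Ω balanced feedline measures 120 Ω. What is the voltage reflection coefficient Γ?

Γ = -0.429

Γ = (Z_L − Z_0)/(Z_L + Z_0) = (120 − 300)/(120 + 300) = -180/420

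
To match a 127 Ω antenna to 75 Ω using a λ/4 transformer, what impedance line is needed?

Z_qwt = √(Z_0·R_L) = √(75 × 127) = √9525

Z_qwt ≈ 97.6 Ω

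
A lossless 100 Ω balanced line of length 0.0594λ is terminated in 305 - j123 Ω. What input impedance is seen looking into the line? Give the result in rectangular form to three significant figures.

βl = 2π × 0.0594 = 21.4°
tan(βl) = tan(21.4°) = 0.392
Z_in = Z_0·(Z_L + jZ_0·tanβl)/(Z_0 + jZ_L·tanβl)
     = 100·(305 − j83.8)/(148 + j119)

Z_in ≈ 97.1 − j135 Ω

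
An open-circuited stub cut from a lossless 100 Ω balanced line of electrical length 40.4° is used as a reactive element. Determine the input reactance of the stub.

X_in ≈ -117 Ω (capacitive)

tan(βl) = 0.851
For an open-circuited stub, Z_in = −jZ_0·cot(βl) = −jZ_0/tan(βl)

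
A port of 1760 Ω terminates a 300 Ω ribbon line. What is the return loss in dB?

Γ = (1760 − 300)/(1760 + 300) = 0.709
RL = −20·log₁₀|Γ| = −20·log₁₀(0.709)

RL ≈ 2.99 dB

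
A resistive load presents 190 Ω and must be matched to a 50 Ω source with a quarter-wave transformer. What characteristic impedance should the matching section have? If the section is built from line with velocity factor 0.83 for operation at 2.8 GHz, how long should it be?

Z_qwt = √(Z_0·R_L) = √(50 × 190) = √9500
λ = 0.83·c/f = 0.0889 m, so l = λ/4 = 0.0222 m

Z_qwt ≈ 97.5 Ω; length ≈ 2.22 cm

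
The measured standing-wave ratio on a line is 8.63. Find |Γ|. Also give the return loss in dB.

|Γ| = (S − 1)/(S + 1) = (8.63 − 1)/(8.63 + 1) = 7.63/9.63
RL = −20·log₁₀|Γ| = −20·log₁₀(0.792)

|Γ| ≈ 0.792; return loss ≈ 2.02 dB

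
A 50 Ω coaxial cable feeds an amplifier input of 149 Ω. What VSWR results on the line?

VSWR ≈ 2.98

Γ = (149 − 50)/(149 + 50) = 0.497
VSWR = (1 + 0.497)/(1 − 0.497)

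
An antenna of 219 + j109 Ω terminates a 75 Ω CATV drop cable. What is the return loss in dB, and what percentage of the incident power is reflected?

RL ≈ 4.79 dB; 33.2% of incident power reflected

Γ = (144 + j109)/(294 + j109), |Γ| = 0.576
RL = −20·log₁₀(0.576) = 4.79 dB
P_refl/P_inc = |Γ|² = 0.332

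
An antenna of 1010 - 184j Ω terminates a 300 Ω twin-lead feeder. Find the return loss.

RL ≈ 5.12 dB

Γ = (710 − j184)/(1310 − j184), |Γ| = 0.554
RL = −20·log₁₀|Γ| = −20·log₁₀(0.554)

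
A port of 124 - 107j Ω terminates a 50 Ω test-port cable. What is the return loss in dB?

RL ≈ 3.92 dB

Γ = (74 − j107)/(174 − j107), |Γ| = 0.637
RL = −20·log₁₀|Γ| = −20·log₁₀(0.637)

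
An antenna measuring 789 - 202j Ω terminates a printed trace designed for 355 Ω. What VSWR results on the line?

VSWR ≈ 2.4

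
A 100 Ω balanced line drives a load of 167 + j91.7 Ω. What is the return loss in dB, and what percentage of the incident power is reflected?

RL ≈ 7.91 dB; 16.2% of incident power reflected

Γ = (67 + j91.7)/(267 + j91.7), |Γ| = 0.402
RL = −20·log₁₀(0.402) = 7.91 dB
P_refl/P_inc = |Γ|² = 0.162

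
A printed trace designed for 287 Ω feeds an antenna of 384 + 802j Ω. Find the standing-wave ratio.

Γ = (Z_L − Z_0)/(Z_L + Z_0) = (97 + j802)/(671 + j802)
|Γ| = 808/1050 = 0.773
VSWR = (1 + |Γ|)/(1 − |Γ|) = 1.77/0.227

VSWR ≈ 7.79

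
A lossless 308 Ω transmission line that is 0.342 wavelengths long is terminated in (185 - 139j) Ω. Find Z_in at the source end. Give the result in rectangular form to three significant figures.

Z_in ≈ 657 − j19.1 Ω

βl = 2π × 0.342 = 123°
tan(βl) = tan(123°) = -1.53
Z_in = Z_0·(Z_L + jZ_0·tanβl)/(Z_0 + jZ_L·tanβl)
     = 308·(185 − j611)/(94.9 − j284)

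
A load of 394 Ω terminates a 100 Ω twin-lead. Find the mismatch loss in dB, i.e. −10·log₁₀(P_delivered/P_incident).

mismatch loss ≈ 1.9 dB

Γ = (394 − 100)/(394 + 100) = 0.595
|Γ|² = 0.354, so P_del/P_inc = 1 − |Γ|² = 0.646
ML = −10·log₁₀(1 − |Γ|²)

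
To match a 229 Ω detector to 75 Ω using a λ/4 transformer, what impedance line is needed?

Z_qwt = √(Z_0·R_L) = √(75 × 229) = √17180

Z_qwt ≈ 131 Ω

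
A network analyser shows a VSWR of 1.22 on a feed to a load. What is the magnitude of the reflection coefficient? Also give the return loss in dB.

|Γ| = (S − 1)/(S + 1) = (1.22 − 1)/(1.22 + 1) = 0.22/2.22
RL = −20·log₁₀|Γ| = −20·log₁₀(0.0991)

|Γ| ≈ 0.0991; return loss ≈ 20.1 dB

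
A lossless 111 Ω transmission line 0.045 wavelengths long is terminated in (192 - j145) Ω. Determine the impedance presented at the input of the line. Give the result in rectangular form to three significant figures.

Z_in ≈ 96.6 − j117 Ω

βl = 2π × 0.045 = 16.2°
tan(βl) = tan(16.2°) = 0.291
Z_in = Z_0·(Z_L + jZ_0·tanβl)/(Z_0 + jZ_L·tanβl)
     = 111·(192 − j113)/(153 + j55.8)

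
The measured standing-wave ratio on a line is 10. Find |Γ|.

|Γ| = (S − 1)/(S + 1) = (10 − 1)/(10 + 1) = 9/11

|Γ| ≈ 0.818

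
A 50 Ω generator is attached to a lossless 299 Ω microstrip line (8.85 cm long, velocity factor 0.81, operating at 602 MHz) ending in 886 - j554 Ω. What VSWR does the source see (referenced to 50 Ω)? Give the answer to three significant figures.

VSWR ≈ 1.47

λ = v/f = 0.81·c / 602 MHz = 0.404 m
βl = 2π·l/λ = 2π × 0.219 = 78.9°
tan(βl) = 5.11
Z_in = Z_0·(Z_L + jZ_0·tanβl)/(Z_0 + jZ_L·tanβl) = 70.9 − j9.5 Ω
Γ_s = (Z_in − Z_s)/(Z_in + Z_s) = (20.9 − j9.5)/(121 − j9.5), |Γ_s| = 0.189
VSWR = (1 + |Γ_s|)/(1 − |Γ_s|)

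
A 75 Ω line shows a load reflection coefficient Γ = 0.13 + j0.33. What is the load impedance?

Z_L ≈ 75.7 + j57.2 Ω

Z_L = Z_0·(1 + Γ)/(1 − Γ) = 75·(1.13 + j0.33)/(0.87 − j0.33)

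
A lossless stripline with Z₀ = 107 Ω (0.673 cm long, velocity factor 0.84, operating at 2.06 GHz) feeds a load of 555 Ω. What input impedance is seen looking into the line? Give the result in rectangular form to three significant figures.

Z_in ≈ 140 − j222 Ω

λ = v/f = 0.84·c / 2.06 GHz = 0.122 m
βl = 2π·l/λ = 2π × 0.055 = 19.8°
tan(βl) = tan(19.8°) = 0.36
Z_in = Z_0·(Z_L + jZ_0·tanβl)/(Z_0 + jZ_L·tanβl)
     = 107·(555 + j38.5)/(107 + j200)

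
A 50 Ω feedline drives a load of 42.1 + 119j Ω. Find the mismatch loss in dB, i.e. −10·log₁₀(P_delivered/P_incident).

mismatch loss ≈ 4.3 dB

Γ = (-7.9 + j119)/(92.1 + j119), |Γ| = 0.793
|Γ|² = 0.628, so P_del/P_inc = 1 − |Γ|² = 0.372
ML = −10·log₁₀(1 − |Γ|²)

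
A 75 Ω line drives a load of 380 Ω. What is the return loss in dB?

Γ = (380 − 75)/(380 + 75) = 0.67
RL = −20·log₁₀|Γ| = −20·log₁₀(0.67)

RL ≈ 3.47 dB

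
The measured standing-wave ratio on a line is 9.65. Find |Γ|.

|Γ| ≈ 0.812

|Γ| = (S − 1)/(S + 1) = (9.65 − 1)/(9.65 + 1) = 8.65/10.7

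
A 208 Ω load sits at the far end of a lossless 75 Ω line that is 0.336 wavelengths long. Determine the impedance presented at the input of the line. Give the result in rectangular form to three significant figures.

βl = 2π × 0.336 = 121°
tan(βl) = tan(121°) = -1.67
Z_in = Z_0·(Z_L + jZ_0·tanβl)/(Z_0 + jZ_L·tanβl)
     = 75·(208 − j125)/(75 − j347)

Z_in ≈ 35.1 + j37.4 Ω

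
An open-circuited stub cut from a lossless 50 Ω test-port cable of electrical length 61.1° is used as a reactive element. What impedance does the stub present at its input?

Z_in ≈ −j27.6 Ω

tan(βl) = 1.81
For an open-circuited stub, Z_in = −jZ_0·cot(βl) = −jZ_0/tan(βl)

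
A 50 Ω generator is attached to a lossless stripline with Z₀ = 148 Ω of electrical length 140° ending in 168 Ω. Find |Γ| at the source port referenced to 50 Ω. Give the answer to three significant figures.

tan(βl) = -0.839
Z_in = Z_0·(Z_L + jZ_0·tanβl)/(Z_0 + jZ_L·tanβl) = 150 + j18.8 Ω
Γ_s = (Z_in − Z_s)/(Z_in + Z_s) = (100 + j18.8)/(200 + j18.8), |Γ_s| = 0.507

|Γ| ≈ 0.507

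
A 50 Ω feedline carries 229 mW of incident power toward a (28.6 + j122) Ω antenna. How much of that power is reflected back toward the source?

|Γ| = |(-21.4 + j122)/(78.6 + j122)| = 0.853
|Γ|² = 0.728
P_refl = |Γ|²·P_inc = 167 mW, P_del = (1 − |Γ|²)·P_inc = 62.2 mW

P_reflected ≈ 167 mW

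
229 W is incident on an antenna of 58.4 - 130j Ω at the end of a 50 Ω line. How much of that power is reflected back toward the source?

|Γ| = |(8.4 − j130)/(108.4 − j130)| = 0.77
|Γ|² = 0.592
P_refl = |Γ|²·P_inc = 136 W, P_del = (1 − |Γ|²)·P_inc = 93.4 W

P_reflected ≈ 136 W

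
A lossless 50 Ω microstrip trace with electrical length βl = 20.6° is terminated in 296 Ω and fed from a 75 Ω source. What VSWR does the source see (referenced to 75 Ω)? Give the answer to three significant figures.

tan(βl) = 0.376
Z_in = Z_0·(Z_L + jZ_0·tanβl)/(Z_0 + jZ_L·tanβl) = 56.8 − j108 Ω
Γ_s = (Z_in − Z_s)/(Z_in + Z_s) = (-18.2 − j108)/(132 − j108), |Γ_s| = 0.641
VSWR = (1 + |Γ_s|)/(1 − |Γ_s|)

VSWR ≈ 4.57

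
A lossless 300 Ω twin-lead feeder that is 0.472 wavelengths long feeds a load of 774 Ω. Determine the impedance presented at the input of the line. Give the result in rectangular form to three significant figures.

βl = 2π × 0.472 = 170°
tan(βl) = tan(170°) = -0.178
Z_in = Z_0·(Z_L + jZ_0·tanβl)/(Z_0 + jZ_L·tanβl)
     = 300·(774 − j53.3)/(300 − j138)

Z_in ≈ 660 + j249 Ω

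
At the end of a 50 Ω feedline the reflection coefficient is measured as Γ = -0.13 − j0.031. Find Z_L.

Z_L ≈ 38.4 − j2.43 Ω

Z_L = Z_0·(1 + Γ)/(1 − Γ) = 50·(0.87 − j0.031)/(1.13 + j0.031)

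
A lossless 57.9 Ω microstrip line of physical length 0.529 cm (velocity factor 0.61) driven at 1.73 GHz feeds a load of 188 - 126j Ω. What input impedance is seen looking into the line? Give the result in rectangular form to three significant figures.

Z_in ≈ 51.6 − j94.7 Ω

λ = v/f = 0.61·c / 1.73 GHz = 0.106 m
βl = 2π·l/λ = 2π × 0.05 = 18°
tan(βl) = tan(18°) = 0.325
Z_in = Z_0·(Z_L + jZ_0·tanβl)/(Z_0 + jZ_L·tanβl)
     = 57.9·(188 − j107)/(98.8 + j61.1)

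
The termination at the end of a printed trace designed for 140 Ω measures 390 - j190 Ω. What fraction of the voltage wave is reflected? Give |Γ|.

Γ = (Z_L − Z_0)/(Z_L + Z_0) = (250 − j190)/(530 − j190)
|Γ| = 314/563

|Γ| ≈ 0.558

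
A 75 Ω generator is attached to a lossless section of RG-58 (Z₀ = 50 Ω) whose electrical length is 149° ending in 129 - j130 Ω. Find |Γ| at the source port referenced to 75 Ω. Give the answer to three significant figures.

tan(βl) = -0.601
Z_in = Z_0·(Z_L + jZ_0·tanβl)/(Z_0 + jZ_L·tanβl) = 64.6 + j107 Ω
Γ_s = (Z_in − Z_s)/(Z_in + Z_s) = (-10.4 + j107)/(140 + j107), |Γ_s| = 0.61

|Γ| ≈ 0.61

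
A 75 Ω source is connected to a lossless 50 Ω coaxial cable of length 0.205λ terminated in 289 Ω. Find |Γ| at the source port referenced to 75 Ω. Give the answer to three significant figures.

βl = 2π × 0.205 = 73.8°
tan(βl) = 3.44
Z_in = Z_0·(Z_L + jZ_0·tanβl)/(Z_0 + jZ_L·tanβl) = 9.36 − j14.1 Ω
Γ_s = (Z_in − Z_s)/(Z_in + Z_s) = (-65.6 − j14.1)/(84.4 − j14.1), |Γ_s| = 0.785

|Γ| ≈ 0.785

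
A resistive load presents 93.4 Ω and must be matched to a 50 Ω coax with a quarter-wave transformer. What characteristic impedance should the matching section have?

Z_qwt = √(Z_0·R_L) = √(50 × 93.4) = √4670

Z_qwt ≈ 68.3 Ω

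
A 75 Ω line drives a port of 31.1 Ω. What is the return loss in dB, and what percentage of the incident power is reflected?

Γ = (31.1 − 75)/(31.1 + 75) = -0.414
RL = −20·log₁₀(0.414) = 7.67 dB
P_refl/P_inc = |Γ|² = 0.171

RL ≈ 7.67 dB; 17.1% of incident power reflected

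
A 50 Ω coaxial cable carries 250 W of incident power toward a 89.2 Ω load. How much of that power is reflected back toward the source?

P_reflected ≈ 19.8 W

Γ = (89.2 − 50)/(89.2 + 50) = 0.282
|Γ|² = 0.0793
P_refl = |Γ|²·P_inc = 19.8 W, P_del = (1 − |Γ|²)·P_inc = 230 W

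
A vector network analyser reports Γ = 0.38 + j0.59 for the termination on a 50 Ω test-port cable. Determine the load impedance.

Z_L = Z_0·(1 + Γ)/(1 − Γ) = 50·(1.38 + j0.59)/(0.62 − j0.59)

Z_L ≈ 34.6 + j80.5 Ω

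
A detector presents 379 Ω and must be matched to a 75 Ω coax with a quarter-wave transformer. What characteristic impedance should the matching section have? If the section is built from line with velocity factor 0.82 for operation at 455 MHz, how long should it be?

Z_qwt = √(Z_0·R_L) = √(75 × 379) = √28420
λ = 0.82·c/f = 0.541 m, so l = λ/4 = 0.135 m

Z_qwt ≈ 169 Ω; length ≈ 13.5 cm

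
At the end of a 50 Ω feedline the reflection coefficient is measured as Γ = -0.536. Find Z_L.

Z_L = Z_0·(1 + Γ)/(1 − Γ) = 50·(0.464)/(1.54)

Z_L ≈ 15.1 Ω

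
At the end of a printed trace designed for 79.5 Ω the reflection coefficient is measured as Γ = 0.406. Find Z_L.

Z_L = Z_0·(1 + Γ)/(1 − Γ) = 79.5·(1.41)/(0.594)

Z_L ≈ 188 Ω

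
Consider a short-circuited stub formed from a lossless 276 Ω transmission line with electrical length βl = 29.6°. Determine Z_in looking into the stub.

tan(βl) = 0.568
For a short-circuited stub, Z_in = jZ_0·tan(βl)

Z_in ≈ +j157 Ω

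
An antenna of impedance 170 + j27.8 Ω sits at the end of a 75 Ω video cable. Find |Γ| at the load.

Γ = (Z_L − Z_0)/(Z_L + Z_0) = (95 + j27.8)/(245 + j27.8)
|Γ| = 99/247

|Γ| ≈ 0.401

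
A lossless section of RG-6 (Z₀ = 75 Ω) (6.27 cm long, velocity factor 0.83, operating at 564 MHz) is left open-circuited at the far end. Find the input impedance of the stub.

Z_in ≈ −j60.5 Ω

λ = v/f = 0.83·c / 564 MHz = 0.441 m
βl = 2π·l/λ = 2π × 0.142 = 51.1°
tan(βl) = 1.24
For an open-circuited stub, Z_in = −jZ_0·cot(βl) = −jZ_0/tan(βl)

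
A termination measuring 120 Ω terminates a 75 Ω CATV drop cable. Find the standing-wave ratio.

Γ = (120 − 75)/(120 + 75) = 0.231
VSWR = (1 + 0.231)/(1 − 0.231)

VSWR ≈ 1.6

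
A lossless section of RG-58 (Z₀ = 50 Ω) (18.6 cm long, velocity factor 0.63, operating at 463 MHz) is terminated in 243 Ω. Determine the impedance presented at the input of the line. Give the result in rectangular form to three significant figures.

Z_in ≈ 89.6 + j110 Ω

λ = v/f = 0.63·c / 463 MHz = 0.408 m
βl = 2π·l/λ = 2π × 0.456 = 164°
tan(βl) = tan(164°) = -0.286
Z_in = Z_0·(Z_L + jZ_0·tanβl)/(Z_0 + jZ_L·tanβl)
     = 50·(243 − j14.3)/(50 − j69.5)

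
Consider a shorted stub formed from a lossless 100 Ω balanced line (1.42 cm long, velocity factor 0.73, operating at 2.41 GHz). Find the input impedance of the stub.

Z_in ≈ +j150 Ω

λ = v/f = 0.73·c / 2.41 GHz = 0.0909 m
βl = 2π·l/λ = 2π × 0.156 = 56.3°
tan(βl) = 1.5
For a shorted stub, Z_in = jZ_0·tan(βl)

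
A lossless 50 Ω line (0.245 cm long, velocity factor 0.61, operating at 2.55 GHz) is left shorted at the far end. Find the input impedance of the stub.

Z_in ≈ +j10.9 Ω

λ = v/f = 0.61·c / 2.55 GHz = 0.0718 m
βl = 2π·l/λ = 2π × 0.0341 = 12.3°
tan(βl) = 0.218
For a shorted stub, Z_in = jZ_0·tan(βl)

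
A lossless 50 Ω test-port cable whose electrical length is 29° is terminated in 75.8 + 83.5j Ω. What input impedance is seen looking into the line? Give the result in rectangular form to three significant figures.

Z_in ≈ 139 − j77.9 Ω

tan(βl) = tan(29°) = 0.554
Z_in = Z_0·(Z_L + jZ_0·tanβl)/(Z_0 + jZ_L·tanβl)
     = 50·(75.8 + j111)/(3.72 + j42)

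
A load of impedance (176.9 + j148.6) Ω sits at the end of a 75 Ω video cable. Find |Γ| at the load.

Γ = (Z_L − Z_0)/(Z_L + Z_0) = (101.9 + j148.6)/(251.9 + j148.6)
|Γ| = 180/292

|Γ| ≈ 0.616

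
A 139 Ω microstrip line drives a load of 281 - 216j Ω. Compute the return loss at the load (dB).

Γ = (142 − j216)/(420 − j216), |Γ| = 0.547
RL = −20·log₁₀|Γ| = −20·log₁₀(0.547)

RL ≈ 5.24 dB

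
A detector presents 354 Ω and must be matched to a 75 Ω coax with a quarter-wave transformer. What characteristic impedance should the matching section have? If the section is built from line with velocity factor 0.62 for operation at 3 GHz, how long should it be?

Z_qwt = √(Z_0·R_L) = √(75 × 354) = √26550
λ = 0.62·c/f = 0.062 m, so l = λ/4 = 0.0155 m

Z_qwt ≈ 163 Ω; length ≈ 1.55 cm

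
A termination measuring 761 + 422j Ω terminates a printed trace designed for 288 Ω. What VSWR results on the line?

VSWR ≈ 3.55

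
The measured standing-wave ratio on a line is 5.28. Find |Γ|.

|Γ| = (S − 1)/(S + 1) = (5.28 − 1)/(5.28 + 1) = 4.28/6.28

|Γ| ≈ 0.682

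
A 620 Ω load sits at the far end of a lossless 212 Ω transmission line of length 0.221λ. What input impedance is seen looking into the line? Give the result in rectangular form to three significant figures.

βl = 2π × 0.221 = 79.6°
tan(βl) = tan(79.6°) = 5.43
Z_in = Z_0·(Z_L + jZ_0·tanβl)/(Z_0 + jZ_L·tanβl)
     = 212·(620 + j1150)/(212 + j3360)

Z_in ≈ 74.7 − j34.4 Ω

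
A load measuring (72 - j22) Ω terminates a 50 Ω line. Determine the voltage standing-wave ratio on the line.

Γ = (Z_L − Z_0)/(Z_L + Z_0) = (22 − j22)/(122 − j22)
|Γ| = 31.1/124 = 0.251
VSWR = (1 + |Γ|)/(1 − |Γ|) = 1.25/0.749

VSWR ≈ 1.67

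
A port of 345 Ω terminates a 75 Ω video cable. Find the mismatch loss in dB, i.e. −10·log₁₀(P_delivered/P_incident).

Γ = (345 − 75)/(345 + 75) = 0.643
|Γ|² = 0.413, so P_del/P_inc = 1 − |Γ|² = 0.587
ML = −10·log₁₀(1 − |Γ|²)

mismatch loss ≈ 2.32 dB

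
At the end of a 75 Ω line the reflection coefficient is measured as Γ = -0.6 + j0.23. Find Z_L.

Z_L = Z_0·(1 + Γ)/(1 − Γ) = 75·(0.4 + j0.23)/(1.6 − j0.23)

Z_L ≈ 16.9 + j13.2 Ω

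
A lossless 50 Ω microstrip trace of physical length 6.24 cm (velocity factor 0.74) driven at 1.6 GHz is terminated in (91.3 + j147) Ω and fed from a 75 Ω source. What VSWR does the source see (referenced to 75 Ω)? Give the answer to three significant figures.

λ = v/f = 0.74·c / 1.6 GHz = 0.139 m
βl = 2π·l/λ = 2π × 0.45 = 162°
tan(βl) = -0.327
Z_in = Z_0·(Z_L + jZ_0·tanβl)/(Z_0 + jZ_L·tanβl) = 24.1 + j74 Ω
Γ_s = (Z_in − Z_s)/(Z_in + Z_s) = (-50.9 + j74)/(99.1 + j74), |Γ_s| = 0.726
VSWR = (1 + |Γ_s|)/(1 − |Γ_s|)

VSWR ≈ 6.31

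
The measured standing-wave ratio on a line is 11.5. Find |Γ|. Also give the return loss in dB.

|Γ| ≈ 0.84; return loss ≈ 1.51 dB

|Γ| = (S − 1)/(S + 1) = (11.5 − 1)/(11.5 + 1) = 10.5/12.5
RL = −20·log₁₀|Γ| = −20·log₁₀(0.84)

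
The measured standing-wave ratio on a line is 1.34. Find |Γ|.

|Γ| ≈ 0.145

|Γ| = (S − 1)/(S + 1) = (1.34 − 1)/(1.34 + 1) = 0.34/2.34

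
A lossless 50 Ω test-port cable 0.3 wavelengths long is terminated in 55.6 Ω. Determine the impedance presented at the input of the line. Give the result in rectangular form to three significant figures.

βl = 2π × 0.3 = 108°
tan(βl) = tan(108°) = -3.08
Z_in = Z_0·(Z_L + jZ_0·tanβl)/(Z_0 + jZ_L·tanβl)
     = 50·(55.6 − j154)/(50 − j171)

Z_in ≈ 45.8 + j2.86 Ω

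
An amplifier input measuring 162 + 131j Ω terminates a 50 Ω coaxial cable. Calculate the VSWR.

VSWR ≈ 5.48

Γ = (Z_L − Z_0)/(Z_L + Z_0) = (112 + j131)/(212 + j131)
|Γ| = 172/249 = 0.692
VSWR = (1 + |Γ|)/(1 − |Γ|) = 1.69/0.308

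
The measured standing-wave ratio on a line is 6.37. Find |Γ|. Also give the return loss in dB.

|Γ| = (S − 1)/(S + 1) = (6.37 − 1)/(6.37 + 1) = 5.37/7.37
RL = −20·log₁₀|Γ| = −20·log₁₀(0.729)

|Γ| ≈ 0.729; return loss ≈ 2.75 dB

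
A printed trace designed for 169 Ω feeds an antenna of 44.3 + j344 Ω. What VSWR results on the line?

Γ = (Z_L − Z_0)/(Z_L + Z_0) = (-124.7 + j344)/(213.3 + j344)
|Γ| = 366/405 = 0.904
VSWR = (1 + |Γ|)/(1 − |Γ|) = 1.9/0.096

VSWR ≈ 19.8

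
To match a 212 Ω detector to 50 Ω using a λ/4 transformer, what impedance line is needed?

Z_qwt ≈ 103 Ω

Z_qwt = √(Z_0·R_L) = √(50 × 212) = √10600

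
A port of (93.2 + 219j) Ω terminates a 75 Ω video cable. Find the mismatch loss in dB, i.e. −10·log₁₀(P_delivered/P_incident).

Γ = (18.2 + j219)/(168.2 + j219), |Γ| = 0.796
|Γ|² = 0.633, so P_del/P_inc = 1 − |Γ|² = 0.367
ML = −10·log₁₀(1 − |Γ|²)

mismatch loss ≈ 4.36 dB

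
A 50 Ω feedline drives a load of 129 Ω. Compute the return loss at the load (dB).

RL ≈ 7.1 dB

Γ = (129 − 50)/(129 + 50) = 0.441
RL = −20·log₁₀|Γ| = −20·log₁₀(0.441)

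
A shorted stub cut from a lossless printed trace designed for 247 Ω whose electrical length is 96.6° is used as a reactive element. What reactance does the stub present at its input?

tan(βl) = -8.64
For a shorted stub, Z_in = jZ_0·tan(βl)

X_in ≈ -2130 Ω (capacitive)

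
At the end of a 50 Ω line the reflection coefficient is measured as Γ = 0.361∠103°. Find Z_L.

Z_L = Z_0·(1 + Γ)/(1 − Γ) = 50·(0.919 + j0.352)/(1.08 − j0.352)

Z_L ≈ 33.6 + j27.2 Ω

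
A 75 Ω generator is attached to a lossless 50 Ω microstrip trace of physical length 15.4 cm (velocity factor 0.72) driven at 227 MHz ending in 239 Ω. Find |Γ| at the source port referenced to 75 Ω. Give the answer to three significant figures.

|Γ| ≈ 0.718

λ = v/f = 0.72·c / 227 MHz = 0.952 m
βl = 2π·l/λ = 2π × 0.162 = 58.3°
tan(βl) = 1.62
Z_in = Z_0·(Z_L + jZ_0·tanβl)/(Z_0 + jZ_L·tanβl) = 14.2 − j29.1 Ω
Γ_s = (Z_in − Z_s)/(Z_in + Z_s) = (-60.8 − j29.1)/(89.2 − j29.1), |Γ_s| = 0.718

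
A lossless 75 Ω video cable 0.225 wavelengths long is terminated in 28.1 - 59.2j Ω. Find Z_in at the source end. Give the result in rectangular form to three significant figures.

Z_in ≈ 27.7 + j58.3 Ω

βl = 2π × 0.225 = 81°
tan(βl) = tan(81°) = 6.31
Z_in = Z_0·(Z_L + jZ_0·tanβl)/(Z_0 + jZ_L·tanβl)
     = 75·(28.1 + j414)/(449 + j177)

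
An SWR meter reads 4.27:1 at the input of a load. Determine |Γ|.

|Γ| ≈ 0.62

|Γ| = (S − 1)/(S + 1) = (4.27 − 1)/(4.27 + 1) = 3.27/5.27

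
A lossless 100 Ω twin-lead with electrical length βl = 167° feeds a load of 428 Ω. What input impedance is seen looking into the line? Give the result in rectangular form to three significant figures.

tan(βl) = tan(167°) = -0.231
Z_in = Z_0·(Z_L + jZ_0·tanβl)/(Z_0 + jZ_L·tanβl)
     = 100·(428 − j23.1)/(100 − j98.8)

Z_in ≈ 228 + j202 Ω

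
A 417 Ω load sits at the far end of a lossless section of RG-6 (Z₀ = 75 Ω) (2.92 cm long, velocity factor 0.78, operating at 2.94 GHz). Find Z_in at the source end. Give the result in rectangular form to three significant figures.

λ = v/f = 0.78·c / 2.94 GHz = 0.0796 m
βl = 2π·l/λ = 2π × 0.367 = 132°
tan(βl) = tan(132°) = -1.11
Z_in = Z_0·(Z_L + jZ_0·tanβl)/(Z_0 + jZ_L·tanβl)
     = 75·(417 − j83.1)/(75 − j462)

Z_in ≈ 23.9 + j63.8 Ω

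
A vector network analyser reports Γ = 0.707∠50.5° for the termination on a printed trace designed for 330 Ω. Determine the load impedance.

Z_L = Z_0·(1 + Γ)/(1 − Γ) = 330·(1.45 + j0.546)/(0.55 − j0.546)

Z_L ≈ 275 + j600 Ω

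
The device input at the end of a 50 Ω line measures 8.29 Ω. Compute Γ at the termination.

Γ = (Z_L − Z_0)/(Z_L + Z_0) = (8.29 − 50)/(8.29 + 50) = -41.71/58.29

Γ = -0.716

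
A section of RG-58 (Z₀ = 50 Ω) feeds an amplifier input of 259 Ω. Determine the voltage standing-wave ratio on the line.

For a purely resistive load, VSWR = R_L/Z_0 or Z_0/R_L (whichever > 1) = 259/50

VSWR ≈ 5.18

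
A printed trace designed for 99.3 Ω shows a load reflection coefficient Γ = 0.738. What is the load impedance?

Z_L = Z_0·(1 + Γ)/(1 − Γ) = 99.3·(1.74)/(0.262)

Z_L ≈ 659 Ω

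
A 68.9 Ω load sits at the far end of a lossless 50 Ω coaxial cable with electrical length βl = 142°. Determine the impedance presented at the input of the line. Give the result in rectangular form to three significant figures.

tan(βl) = tan(142°) = -0.781
Z_in = Z_0·(Z_L + jZ_0·tanβl)/(Z_0 + jZ_L·tanβl)
     = 50·(68.9 − j39.1)/(50 − j53.8)

Z_in ≈ 51.4 + j16.3 Ω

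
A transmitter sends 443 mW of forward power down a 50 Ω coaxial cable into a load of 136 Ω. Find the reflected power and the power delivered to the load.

Γ = (136 − 50)/(136 + 50) = 0.462
|Γ|² = 0.214
P_refl = |Γ|²·P_inc = 94.7 mW, P_del = (1 − |Γ|²)·P_inc = 348 mW

P_reflected ≈ 94.7 mW; P_delivered ≈ 348 mW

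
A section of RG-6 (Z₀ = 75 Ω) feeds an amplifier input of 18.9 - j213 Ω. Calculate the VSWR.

Γ = (Z_L − Z_0)/(Z_L + Z_0) = (-56.1 − j213)/(93.9 − j213)
|Γ| = 220/233 = 0.946
VSWR = (1 + |Γ|)/(1 − |Γ|) = 1.95/0.0538

VSWR ≈ 36.2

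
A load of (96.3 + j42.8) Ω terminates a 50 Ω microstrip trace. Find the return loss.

RL ≈ 7.67 dB

Γ = (46.3 + j42.8)/(146.3 + j42.8), |Γ| = 0.414
RL = −20·log₁₀|Γ| = −20·log₁₀(0.414)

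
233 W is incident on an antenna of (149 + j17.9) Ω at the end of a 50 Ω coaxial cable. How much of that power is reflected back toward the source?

|Γ| = |(99 + j17.9)/(199 + j17.9)| = 0.504
|Γ|² = 0.254
P_refl = |Γ|²·P_inc = 59.1 W, P_del = (1 − |Γ|²)·P_inc = 174 W

P_reflected ≈ 59.1 W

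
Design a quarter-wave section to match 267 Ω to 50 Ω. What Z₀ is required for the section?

Z_qwt ≈ 116 Ω

Z_qwt = √(Z_0·R_L) = √(50 × 267) = √13350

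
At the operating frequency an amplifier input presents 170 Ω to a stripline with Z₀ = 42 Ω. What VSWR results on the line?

VSWR ≈ 4.05

For a purely resistive load, VSWR = R_L/Z_0 or Z_0/R_L (whichever > 1) = 170/42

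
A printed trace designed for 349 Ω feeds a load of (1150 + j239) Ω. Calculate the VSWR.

VSWR ≈ 3.45

Γ = (Z_L − Z_0)/(Z_L + Z_0) = (801 + j239)/(1499 + j239)
|Γ| = 836/1520 = 0.551
VSWR = (1 + |Γ|)/(1 − |Γ|) = 1.55/0.449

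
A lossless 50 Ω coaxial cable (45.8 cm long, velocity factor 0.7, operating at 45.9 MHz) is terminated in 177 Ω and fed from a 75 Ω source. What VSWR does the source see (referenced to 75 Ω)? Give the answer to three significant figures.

λ = v/f = 0.7·c / 45.9 MHz = 4.58 m
βl = 2π·l/λ = 2π × 0.1 = 36°
tan(βl) = 0.728
Z_in = Z_0·(Z_L + jZ_0·tanβl)/(Z_0 + jZ_L·tanβl) = 35.5 − j55 Ω
Γ_s = (Z_in − Z_s)/(Z_in + Z_s) = (-39.5 − j55)/(110 − j55), |Γ_s| = 0.549
VSWR = (1 + |Γ_s|)/(1 − |Γ_s|)

VSWR ≈ 3.43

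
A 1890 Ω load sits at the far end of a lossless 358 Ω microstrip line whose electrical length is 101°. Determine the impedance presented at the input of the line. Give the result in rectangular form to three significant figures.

tan(βl) = tan(101°) = -5.14
Z_in = Z_0·(Z_L + jZ_0·tanβl)/(Z_0 + jZ_L·tanβl)
     = 358·(1890 − j1840)/(358 − j9720)

Z_in ≈ 70.3 + j67 Ω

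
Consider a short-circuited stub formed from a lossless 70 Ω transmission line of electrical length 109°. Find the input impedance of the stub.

Z_in ≈ −j203 Ω

tan(βl) = -2.9
For a short-circuited stub, Z_in = jZ_0·tan(βl)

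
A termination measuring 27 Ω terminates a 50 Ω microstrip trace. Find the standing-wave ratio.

VSWR ≈ 1.85

Γ = (27 − 50)/(27 + 50) = -0.299
VSWR = (1 + 0.299)/(1 − 0.299)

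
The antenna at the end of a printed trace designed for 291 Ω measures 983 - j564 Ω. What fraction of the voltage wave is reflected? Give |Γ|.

Γ = (Z_L − Z_0)/(Z_L + Z_0) = (692 − j564)/(1274 − j564)
|Γ| = 893/1390

|Γ| ≈ 0.641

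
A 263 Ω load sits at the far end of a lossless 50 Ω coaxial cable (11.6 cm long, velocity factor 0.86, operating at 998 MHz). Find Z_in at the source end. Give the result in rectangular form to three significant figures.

λ = v/f = 0.86·c / 998 MHz = 0.259 m
βl = 2π·l/λ = 2π × 0.449 = 162°
tan(βl) = tan(162°) = -0.334
Z_in = Z_0·(Z_L + jZ_0·tanβl)/(Z_0 + jZ_L·tanβl)
     = 50·(263 − j16.7)/(50 − j87.8)

Z_in ≈ 71.6 + j109 Ω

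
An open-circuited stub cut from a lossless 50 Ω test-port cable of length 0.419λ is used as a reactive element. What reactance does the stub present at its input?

βl = 2π × 0.419 = 151°
tan(βl) = -0.558
For an open-circuited stub, Z_in = −jZ_0·cot(βl) = −jZ_0/tan(βl)

X_in ≈ 89.6 Ω (inductive)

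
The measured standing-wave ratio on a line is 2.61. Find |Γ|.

|Γ| ≈ 0.446

|Γ| = (S − 1)/(S + 1) = (2.61 − 1)/(2.61 + 1) = 1.61/3.61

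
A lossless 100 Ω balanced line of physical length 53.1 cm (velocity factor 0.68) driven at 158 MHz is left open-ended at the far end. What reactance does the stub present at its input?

X_in ≈ 160 Ω (inductive)

λ = v/f = 0.68·c / 158 MHz = 1.29 m
βl = 2π·l/λ = 2π × 0.411 = 148°
tan(βl) = -0.624
For an open-ended stub, Z_in = −jZ_0·cot(βl) = −jZ_0/tan(βl)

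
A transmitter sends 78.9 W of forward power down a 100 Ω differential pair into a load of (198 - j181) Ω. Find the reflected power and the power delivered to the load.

P_reflected ≈ 27.5 W; P_delivered ≈ 51.4 W

|Γ| = |(98 − j181)/(298 − j181)| = 0.59
|Γ|² = 0.348
P_refl = |Γ|²·P_inc = 27.5 W, P_del = (1 − |Γ|²)·P_inc = 51.4 W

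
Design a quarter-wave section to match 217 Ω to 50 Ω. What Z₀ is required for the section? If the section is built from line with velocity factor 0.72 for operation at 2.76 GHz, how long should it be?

Z_qwt ≈ 104 Ω; length ≈ 1.96 cm

Z_qwt = √(Z_0·R_L) = √(50 × 217) = √10850
λ = 0.72·c/f = 0.0783 m, so l = λ/4 = 0.0196 m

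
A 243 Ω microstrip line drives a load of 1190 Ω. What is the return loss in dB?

Γ = (1190 − 243)/(1190 + 243) = 0.661
RL = −20·log₁₀|Γ| = −20·log₁₀(0.661)

RL ≈ 3.6 dB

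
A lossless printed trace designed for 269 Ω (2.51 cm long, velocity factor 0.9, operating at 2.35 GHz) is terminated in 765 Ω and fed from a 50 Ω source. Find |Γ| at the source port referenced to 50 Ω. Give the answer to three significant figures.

λ = v/f = 0.9·c / 2.35 GHz = 0.115 m
βl = 2π·l/λ = 2π × 0.218 = 78.6°
tan(βl) = 4.98
Z_in = Z_0·(Z_L + jZ_0·tanβl)/(Z_0 + jZ_L·tanβl) = 97.9 − j47.1 Ω
Γ_s = (Z_in − Z_s)/(Z_in + Z_s) = (47.9 − j47.1)/(148 − j47.1), |Γ_s| = 0.433

|Γ| ≈ 0.433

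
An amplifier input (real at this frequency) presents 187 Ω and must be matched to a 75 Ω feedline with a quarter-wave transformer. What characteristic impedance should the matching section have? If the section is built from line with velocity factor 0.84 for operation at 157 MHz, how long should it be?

Z_qwt = √(Z_0·R_L) = √(75 × 187) = √14020
λ = 0.84·c/f = 1.61 m, so l = λ/4 = 0.401 m

Z_qwt ≈ 118 Ω; length ≈ 40.1 cm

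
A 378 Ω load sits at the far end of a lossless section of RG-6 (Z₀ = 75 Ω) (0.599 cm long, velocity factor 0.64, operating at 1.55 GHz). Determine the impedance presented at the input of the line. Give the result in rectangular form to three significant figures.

λ = v/f = 0.64·c / 1.55 GHz = 0.124 m
βl = 2π·l/λ = 2π × 0.0484 = 17.4°
tan(βl) = tan(17.4°) = 0.314
Z_in = Z_0·(Z_L + jZ_0·tanβl)/(Z_0 + jZ_L·tanβl)
     = 75·(378 + j23.5)/(75 + j119)

Z_in ≈ 119 − j164 Ω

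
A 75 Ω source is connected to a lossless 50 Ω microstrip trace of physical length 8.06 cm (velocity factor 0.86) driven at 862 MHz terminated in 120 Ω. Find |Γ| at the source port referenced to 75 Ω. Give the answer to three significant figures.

|Γ| ≈ 0.563

λ = v/f = 0.86·c / 862 MHz = 0.299 m
βl = 2π·l/λ = 2π × 0.269 = 96.9°
tan(βl) = -8.21
Z_in = Z_0·(Z_L + jZ_0·tanβl)/(Z_0 + jZ_L·tanβl) = 21.1 + j5.02 Ω
Γ_s = (Z_in − Z_s)/(Z_in + Z_s) = (-53.9 + j5.02)/(96.1 + j5.02), |Γ_s| = 0.563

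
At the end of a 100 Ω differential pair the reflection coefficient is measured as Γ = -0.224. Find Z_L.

Z_L ≈ 63.4 Ω

Z_L = Z_0·(1 + Γ)/(1 − Γ) = 100·(0.776)/(1.22)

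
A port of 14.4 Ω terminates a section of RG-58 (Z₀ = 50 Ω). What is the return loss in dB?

Γ = (14.4 − 50)/(14.4 + 50) = -0.553
RL = −20·log₁₀|Γ| = −20·log₁₀(0.553)

RL ≈ 5.15 dB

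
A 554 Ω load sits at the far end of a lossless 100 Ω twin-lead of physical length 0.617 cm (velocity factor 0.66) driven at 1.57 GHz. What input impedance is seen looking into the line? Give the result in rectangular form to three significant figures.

λ = v/f = 0.66·c / 1.57 GHz = 0.126 m
βl = 2π·l/λ = 2π × 0.0489 = 17.6°
tan(βl) = tan(17.6°) = 0.317
Z_in = Z_0·(Z_L + jZ_0·tanβl)/(Z_0 + jZ_L·tanβl)
     = 100·(554 + j31.7)/(100 + j176)

Z_in ≈ 149 − j230 Ω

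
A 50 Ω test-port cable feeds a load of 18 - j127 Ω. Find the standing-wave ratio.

VSWR ≈ 21

Γ = (Z_L − Z_0)/(Z_L + Z_0) = (-32 − j127)/(68 − j127)
|Γ| = 131/144 = 0.909
VSWR = (1 + |Γ|)/(1 − |Γ|) = 1.91/0.0909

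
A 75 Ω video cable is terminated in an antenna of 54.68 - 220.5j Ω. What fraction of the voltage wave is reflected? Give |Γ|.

Γ = (Z_L − Z_0)/(Z_L + Z_0) = (-20.32 − j220.5)/(129.7 − j220.5)
|Γ| = 221/256

|Γ| ≈ 0.866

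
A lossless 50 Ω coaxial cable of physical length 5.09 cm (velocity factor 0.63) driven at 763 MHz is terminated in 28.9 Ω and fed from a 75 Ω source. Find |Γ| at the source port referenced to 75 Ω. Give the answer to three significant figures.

λ = v/f = 0.63·c / 763 MHz = 0.248 m
βl = 2π·l/λ = 2π × 0.205 = 74°
tan(βl) = 3.48
Z_in = Z_0·(Z_L + jZ_0·tanβl)/(Z_0 + jZ_L·tanβl) = 75.1 + j23 Ω
Γ_s = (Z_in − Z_s)/(Z_in + Z_s) = (0.0974 + j23)/(150 + j23), |Γ_s| = 0.151

|Γ| ≈ 0.151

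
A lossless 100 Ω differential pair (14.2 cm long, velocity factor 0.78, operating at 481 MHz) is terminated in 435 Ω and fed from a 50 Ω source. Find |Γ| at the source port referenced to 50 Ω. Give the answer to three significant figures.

λ = v/f = 0.78·c / 481 MHz = 0.486 m
βl = 2π·l/λ = 2π × 0.292 = 105°
tan(βl) = -3.71
Z_in = Z_0·(Z_L + jZ_0·tanβl)/(Z_0 + jZ_L·tanβl) = 24.6 + j25.4 Ω
Γ_s = (Z_in − Z_s)/(Z_in + Z_s) = (-25.4 + j25.4)/(74.6 + j25.4), |Γ_s| = 0.457

|Γ| ≈ 0.457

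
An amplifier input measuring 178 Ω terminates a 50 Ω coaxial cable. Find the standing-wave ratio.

VSWR ≈ 3.56

For a purely resistive load, VSWR = R_L/Z_0 or Z_0/R_L (whichever > 1) = 178/50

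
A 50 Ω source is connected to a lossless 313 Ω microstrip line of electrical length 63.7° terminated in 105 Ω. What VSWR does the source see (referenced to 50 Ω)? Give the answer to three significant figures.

tan(βl) = 2.02
Z_in = Z_0·(Z_L + jZ_0·tanβl)/(Z_0 + jZ_L·tanβl) = 366 + j385 Ω
Γ_s = (Z_in − Z_s)/(Z_in + Z_s) = (316 + j385)/(416 + j385), |Γ_s| = 0.879
VSWR = (1 + |Γ_s|)/(1 − |Γ_s|)

VSWR ≈ 15.5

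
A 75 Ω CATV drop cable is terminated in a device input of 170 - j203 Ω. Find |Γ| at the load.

|Γ| ≈ 0.704

Γ = (Z_L − Z_0)/(Z_L + Z_0) = (95 − j203)/(245 − j203)
|Γ| = 224/318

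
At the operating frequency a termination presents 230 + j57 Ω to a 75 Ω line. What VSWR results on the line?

VSWR ≈ 3.28

Γ = (Z_L − Z_0)/(Z_L + Z_0) = (155 + j57)/(305 + j57)
|Γ| = 165/310 = 0.532
VSWR = (1 + |Γ|)/(1 − |Γ|) = 1.53/0.468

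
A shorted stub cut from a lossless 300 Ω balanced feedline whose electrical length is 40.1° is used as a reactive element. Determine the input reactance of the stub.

X_in ≈ 253 Ω (inductive)

tan(βl) = 0.842
For a shorted stub, Z_in = jZ_0·tan(βl)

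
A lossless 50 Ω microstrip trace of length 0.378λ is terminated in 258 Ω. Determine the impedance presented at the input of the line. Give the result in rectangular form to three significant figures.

Z_in ≈ 19.4 + j48 Ω

βl = 2π × 0.378 = 136°
tan(βl) = tan(136°) = -0.963
Z_in = Z_0·(Z_L + jZ_0·tanβl)/(Z_0 + jZ_L·tanβl)
     = 50·(258 − j48.1)/(50 − j248)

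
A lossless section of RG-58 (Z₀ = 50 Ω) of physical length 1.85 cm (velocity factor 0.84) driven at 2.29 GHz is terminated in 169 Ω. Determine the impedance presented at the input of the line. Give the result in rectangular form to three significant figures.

λ = v/f = 0.84·c / 2.29 GHz = 0.11 m
βl = 2π·l/λ = 2π × 0.168 = 60.5°
tan(βl) = tan(60.5°) = 1.77
Z_in = Z_0·(Z_L + jZ_0·tanβl)/(Z_0 + jZ_L·tanβl)
     = 50·(169 + j88.5)/(50 + j299)

Z_in ≈ 19 − j25.1 Ω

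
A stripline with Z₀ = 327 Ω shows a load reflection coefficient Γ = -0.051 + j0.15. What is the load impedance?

Z_L ≈ 283 + j87 Ω

Z_L = Z_0·(1 + Γ)/(1 − Γ) = 327·(0.949 + j0.15)/(1.05 − j0.15)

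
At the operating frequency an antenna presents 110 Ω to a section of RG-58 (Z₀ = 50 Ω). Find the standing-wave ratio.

VSWR ≈ 2.2

For a purely resistive load, VSWR = R_L/Z_0 or Z_0/R_L (whichever > 1) = 110/50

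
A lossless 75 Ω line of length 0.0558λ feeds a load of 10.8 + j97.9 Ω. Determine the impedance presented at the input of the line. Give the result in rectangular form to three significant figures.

Z_in ≈ 44.4 + j235 Ω

βl = 2π × 0.0558 = 20.1°
tan(βl) = tan(20.1°) = 0.366
Z_in = Z_0·(Z_L + jZ_0·tanβl)/(Z_0 + jZ_L·tanβl)
     = 75·(10.8 + j125)/(39.2 + j3.95)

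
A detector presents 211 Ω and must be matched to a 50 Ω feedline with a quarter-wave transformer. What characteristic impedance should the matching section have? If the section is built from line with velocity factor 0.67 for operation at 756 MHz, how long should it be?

Z_qwt = √(Z_0·R_L) = √(50 × 211) = √10550
λ = 0.67·c/f = 0.266 m, so l = λ/4 = 0.0665 m

Z_qwt ≈ 103 Ω; length ≈ 6.65 cm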